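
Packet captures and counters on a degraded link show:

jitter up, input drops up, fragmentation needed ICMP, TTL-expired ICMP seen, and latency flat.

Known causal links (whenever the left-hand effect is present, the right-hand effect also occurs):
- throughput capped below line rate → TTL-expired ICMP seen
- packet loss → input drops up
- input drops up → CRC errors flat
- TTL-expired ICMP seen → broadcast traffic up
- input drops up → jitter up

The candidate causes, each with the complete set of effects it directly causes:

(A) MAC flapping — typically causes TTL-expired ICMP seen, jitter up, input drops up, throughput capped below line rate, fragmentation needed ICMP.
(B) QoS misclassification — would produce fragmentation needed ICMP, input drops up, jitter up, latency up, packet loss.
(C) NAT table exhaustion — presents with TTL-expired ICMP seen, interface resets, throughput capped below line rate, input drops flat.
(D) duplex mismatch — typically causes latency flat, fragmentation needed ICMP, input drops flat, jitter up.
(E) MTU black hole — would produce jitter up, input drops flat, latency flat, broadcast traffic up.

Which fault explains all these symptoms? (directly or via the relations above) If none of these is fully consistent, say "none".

For each candidate, compare predicted effects to what was observed:
(A) MAC flapping — jitter up ✓; input drops up ✓; fragmentation needed ICMP ✓; TTL-expired ICMP seen ✓; latency flat ✗
(B) QoS misclassification — fails on TTL-expired ICMP seen, latency flat (predicts latency up, not latency flat)
(C) NAT table exhaustion — fails on jitter up, input drops up, fragmentation needed ICMP, latency flat (predicts input drops flat, not input drops up)
(D) duplex mismatch — jitter up ✓; input drops up ✗; fragmentation needed ICMP ✓; TTL-expired ICMP seen ✗; latency flat ✓
(E) MTU black hole — jitter up ✓; input drops up ✗; fragmentation needed ICMP ✗; TTL-expired ICMP seen ✗; latency flat ✓
No candidate is consistent with all observations.

none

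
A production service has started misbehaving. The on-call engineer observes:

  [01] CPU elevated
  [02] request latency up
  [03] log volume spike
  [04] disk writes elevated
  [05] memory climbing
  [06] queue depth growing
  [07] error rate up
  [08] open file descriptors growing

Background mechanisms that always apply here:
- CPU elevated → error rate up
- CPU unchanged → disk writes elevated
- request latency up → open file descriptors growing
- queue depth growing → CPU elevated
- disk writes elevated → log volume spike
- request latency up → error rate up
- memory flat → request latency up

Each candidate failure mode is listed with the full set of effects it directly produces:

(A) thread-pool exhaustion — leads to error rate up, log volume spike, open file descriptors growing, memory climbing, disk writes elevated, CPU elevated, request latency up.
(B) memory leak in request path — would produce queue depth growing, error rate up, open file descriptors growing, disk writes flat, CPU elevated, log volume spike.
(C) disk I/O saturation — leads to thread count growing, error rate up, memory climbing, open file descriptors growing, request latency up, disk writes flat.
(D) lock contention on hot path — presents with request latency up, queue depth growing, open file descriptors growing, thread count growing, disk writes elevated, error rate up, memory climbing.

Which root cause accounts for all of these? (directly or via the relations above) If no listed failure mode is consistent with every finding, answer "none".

Checking each candidate against the observations:
(A) thread-pool exhaustion — CPU elevated ✓; request latency up ✓; log volume spike ✓; disk writes elevated ✓; memory climbing ✓; queue depth growing ✗; error rate up ✓; open file descriptors growing ✓
(B) memory leak in request path — CPU elevated ✓; request latency up ✗; log volume spike ✓; disk writes elevated ✗; memory climbing ✗; queue depth growing ✓; error rate up ✓; open file descriptors growing ✓
(C) disk I/O saturation — fails on CPU elevated, log volume spike, disk writes elevated, queue depth growing (predicts disk writes flat, not disk writes elevated)
(D) lock contention on hot path — CPU elevated ✓ (via queue depth growing → CPU elevated); request latency up ✓; log volume spike ✓ (via disk writes elevated → log volume spike); disk writes elevated ✓; memory climbing ✓; queue depth growing ✓; error rate up ✓; open file descriptors growing ✓
Only (D) is consistent with every observation.

D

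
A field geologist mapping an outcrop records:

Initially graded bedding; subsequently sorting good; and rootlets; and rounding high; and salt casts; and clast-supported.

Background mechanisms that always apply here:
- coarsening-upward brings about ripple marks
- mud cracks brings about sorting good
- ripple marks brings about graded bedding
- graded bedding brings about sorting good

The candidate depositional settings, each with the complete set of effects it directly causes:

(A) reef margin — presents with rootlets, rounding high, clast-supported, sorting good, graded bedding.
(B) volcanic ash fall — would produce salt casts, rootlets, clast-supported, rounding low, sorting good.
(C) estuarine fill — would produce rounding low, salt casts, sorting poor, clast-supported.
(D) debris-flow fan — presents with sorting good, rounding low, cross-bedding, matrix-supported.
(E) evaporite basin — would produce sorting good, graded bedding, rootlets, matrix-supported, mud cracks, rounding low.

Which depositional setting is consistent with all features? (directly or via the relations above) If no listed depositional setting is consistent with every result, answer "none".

none

For each candidate, compare predicted effects to what was observed:
(A) reef margin — does not account for salt casts
(B) volcanic ash fall — graded bedding ✗; sorting good ✓; rootlets ✓; rounding high ✗; salt casts ✓; clast-supported ✓
(C) estuarine fill — fails on graded bedding, sorting good, rootlets, rounding high (predicts sorting poor, not sorting good; predicts rounding low, not rounding high)
(D) debris-flow fan — fails on graded bedding, rootlets, rounding high, salt casts, clast-supported (predicts rounding low, not rounding high; predicts matrix-supported, not clast-supported)
(E) evaporite basin — fails on rounding high, salt casts, clast-supported (predicts rounding low, not rounding high; predicts matrix-supported, not clast-supported)
No candidate is consistent with all observations.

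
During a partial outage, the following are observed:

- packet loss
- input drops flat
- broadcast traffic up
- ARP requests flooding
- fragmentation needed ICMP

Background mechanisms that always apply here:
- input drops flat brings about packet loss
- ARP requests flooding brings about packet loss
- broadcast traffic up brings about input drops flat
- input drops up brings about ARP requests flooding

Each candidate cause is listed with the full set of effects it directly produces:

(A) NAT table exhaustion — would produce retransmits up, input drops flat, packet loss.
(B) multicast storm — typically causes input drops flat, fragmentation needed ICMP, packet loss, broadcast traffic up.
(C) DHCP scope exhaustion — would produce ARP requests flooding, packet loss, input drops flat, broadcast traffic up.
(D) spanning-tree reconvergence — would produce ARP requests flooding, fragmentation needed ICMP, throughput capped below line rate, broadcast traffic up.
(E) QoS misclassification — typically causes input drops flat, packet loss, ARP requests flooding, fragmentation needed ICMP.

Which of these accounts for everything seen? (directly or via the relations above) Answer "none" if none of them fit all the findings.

D

Checking each candidate against the observations:
(A) NAT table exhaustion — packet loss +; input drops flat +; broadcast traffic up -; ARP requests flooding -; fragmentation needed ICMP -
(B) multicast storm — does not account for ARP requests flooding
(C) DHCP scope exhaustion — packet loss +; input drops flat +; broadcast traffic up +; ARP requests flooding +; fragmentation needed ICMP -
(D) spanning-tree reconvergence — accounts for every observation (packet loss through ARP requests flooding → packet loss)
(E) QoS misclassification — packet loss +; input drops flat +; broadcast traffic up -; ARP requests flooding +; fragmentation needed ICMP +
Only (D) is consistent with every observation.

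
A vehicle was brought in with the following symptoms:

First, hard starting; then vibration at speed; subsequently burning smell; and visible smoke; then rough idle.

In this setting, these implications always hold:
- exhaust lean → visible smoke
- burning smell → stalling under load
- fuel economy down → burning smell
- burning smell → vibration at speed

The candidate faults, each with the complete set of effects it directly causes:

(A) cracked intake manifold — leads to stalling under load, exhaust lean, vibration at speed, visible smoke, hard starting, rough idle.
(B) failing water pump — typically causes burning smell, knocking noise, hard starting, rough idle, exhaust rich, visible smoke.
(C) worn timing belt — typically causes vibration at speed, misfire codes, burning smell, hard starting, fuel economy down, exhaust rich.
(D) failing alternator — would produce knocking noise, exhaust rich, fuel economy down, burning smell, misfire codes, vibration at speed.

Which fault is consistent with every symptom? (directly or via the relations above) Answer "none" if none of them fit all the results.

For each candidate, compare predicted effects to what was observed:
(A) cracked intake manifold — hard starting yes; vibration at speed yes; burning smell NO; visible smoke yes; rough idle yes
(B) failing water pump — hard starting yes; vibration at speed yes (through burning smell → vibration at speed); burning smell yes; visible smoke yes; rough idle yes
(C) worn timing belt — hard starting yes; vibration at speed yes; burning smell yes; visible smoke NO; rough idle NO
(D) failing alternator — does not account for hard starting, visible smoke, rough idle
(B) is the only candidate with no mismatches.

B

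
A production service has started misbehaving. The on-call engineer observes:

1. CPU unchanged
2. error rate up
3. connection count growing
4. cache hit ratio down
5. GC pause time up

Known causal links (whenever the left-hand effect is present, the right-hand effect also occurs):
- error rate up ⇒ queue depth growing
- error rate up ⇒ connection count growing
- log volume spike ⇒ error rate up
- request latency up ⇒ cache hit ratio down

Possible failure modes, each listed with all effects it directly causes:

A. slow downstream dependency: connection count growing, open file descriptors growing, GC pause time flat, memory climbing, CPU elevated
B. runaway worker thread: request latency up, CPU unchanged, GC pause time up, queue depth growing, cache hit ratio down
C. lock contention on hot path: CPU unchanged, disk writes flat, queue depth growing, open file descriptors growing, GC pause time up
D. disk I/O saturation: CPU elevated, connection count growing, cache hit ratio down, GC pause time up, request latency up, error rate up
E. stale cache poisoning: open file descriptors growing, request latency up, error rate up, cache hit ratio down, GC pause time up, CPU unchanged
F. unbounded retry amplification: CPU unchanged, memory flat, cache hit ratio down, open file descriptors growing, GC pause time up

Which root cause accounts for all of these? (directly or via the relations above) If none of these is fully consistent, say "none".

E

Checking each candidate against the observations:
(A) slow downstream dependency — CPU unchanged ✗; error rate up ✗; connection count growing ✓; cache hit ratio down ✗; GC pause time up ✗
(B) runaway worker thread — CPU unchanged ✓; error rate up ✗; connection count growing ✗; cache hit ratio down ✓; GC pause time up ✓
(C) lock contention on hot path — does not account for error rate up, connection count growing, cache hit ratio down
(D) disk I/O saturation — CPU unchanged ✗; error rate up ✓; connection count growing ✓; cache hit ratio down ✓; GC pause time up ✓
(E) stale cache poisoning — accounts for every observation (connection count growing via error rate up → connection count growing)
(F) unbounded retry amplification — CPU unchanged ✓; error rate up ✗; connection count growing ✗; cache hit ratio down ✓; GC pause time up ✓
(E) is the only candidate with no mismatches.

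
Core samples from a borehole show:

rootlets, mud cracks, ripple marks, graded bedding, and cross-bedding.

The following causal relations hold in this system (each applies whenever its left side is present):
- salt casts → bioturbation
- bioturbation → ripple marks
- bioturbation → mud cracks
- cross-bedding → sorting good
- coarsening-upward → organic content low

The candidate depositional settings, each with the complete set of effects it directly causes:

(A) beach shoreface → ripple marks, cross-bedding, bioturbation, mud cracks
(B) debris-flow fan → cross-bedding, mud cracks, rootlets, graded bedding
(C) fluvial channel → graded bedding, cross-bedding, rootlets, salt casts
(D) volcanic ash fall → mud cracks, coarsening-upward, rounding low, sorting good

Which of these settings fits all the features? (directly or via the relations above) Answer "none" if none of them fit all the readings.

C

Checking each candidate against the observations:
(A) beach shoreface — does not account for rootlets, graded bedding
(B) debris-flow fan — rootlets yes; mud cracks yes; ripple marks NO; graded bedding yes; cross-bedding yes
(C) fluvial channel — rootlets yes; mud cracks yes (by salt casts → bioturbation → mud cracks); ripple marks yes (by salt casts → bioturbation → ripple marks); graded bedding yes; cross-bedding yes
(D) volcanic ash fall — rootlets NO; mud cracks yes; ripple marks NO; graded bedding NO; cross-bedding NO
Only (C) is consistent with every observation.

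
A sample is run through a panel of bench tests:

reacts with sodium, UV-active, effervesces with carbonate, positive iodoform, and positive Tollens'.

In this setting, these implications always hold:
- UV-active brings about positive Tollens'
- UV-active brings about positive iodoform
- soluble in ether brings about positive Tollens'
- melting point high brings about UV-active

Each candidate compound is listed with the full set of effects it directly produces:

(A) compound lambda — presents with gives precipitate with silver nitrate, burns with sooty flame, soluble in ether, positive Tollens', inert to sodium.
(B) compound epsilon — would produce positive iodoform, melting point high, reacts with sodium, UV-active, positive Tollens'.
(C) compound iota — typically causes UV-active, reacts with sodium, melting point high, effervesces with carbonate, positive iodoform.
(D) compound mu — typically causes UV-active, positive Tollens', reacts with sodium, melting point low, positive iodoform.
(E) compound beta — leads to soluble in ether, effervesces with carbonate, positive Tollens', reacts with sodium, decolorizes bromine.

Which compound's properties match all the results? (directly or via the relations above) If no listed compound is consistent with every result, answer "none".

C

Testing each hypothesis:
(A) compound lambda — fails on reacts with sodium, UV-active, effervesces with carbonate, positive iodoform (predicts inert to sodium, not reacts with sodium)
(B) compound epsilon — does not account for effervesces with carbonate
(C) compound iota — reacts with sodium yes; UV-active yes; effervesces with carbonate yes; positive iodoform yes; positive Tollens' yes (through UV-active → positive Tollens')
(D) compound mu — reacts with sodium yes; UV-active yes; effervesces with carbonate NO; positive iodoform yes; positive Tollens' yes
(E) compound beta — does not account for UV-active, positive iodoform
(C) alone accounts for all the evidence.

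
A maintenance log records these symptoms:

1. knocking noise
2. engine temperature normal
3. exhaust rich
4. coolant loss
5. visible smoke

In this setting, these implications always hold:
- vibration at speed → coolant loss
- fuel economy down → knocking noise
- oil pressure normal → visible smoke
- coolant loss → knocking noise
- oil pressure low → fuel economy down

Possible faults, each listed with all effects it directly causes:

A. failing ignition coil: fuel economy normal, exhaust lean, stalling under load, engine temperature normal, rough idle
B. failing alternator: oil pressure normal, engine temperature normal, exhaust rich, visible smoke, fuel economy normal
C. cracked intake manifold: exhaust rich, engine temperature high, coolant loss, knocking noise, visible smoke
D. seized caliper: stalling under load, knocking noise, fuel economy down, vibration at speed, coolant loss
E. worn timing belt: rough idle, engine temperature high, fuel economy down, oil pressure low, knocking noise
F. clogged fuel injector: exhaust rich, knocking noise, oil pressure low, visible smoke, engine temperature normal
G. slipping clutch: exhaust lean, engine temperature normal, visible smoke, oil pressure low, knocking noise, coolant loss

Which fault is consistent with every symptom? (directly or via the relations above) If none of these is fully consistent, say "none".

none

Per-candidate check:
(A) failing ignition coil — knocking noise ✗; engine temperature normal ✓; exhaust rich ✗; coolant loss ✗; visible smoke ✗
(B) failing alternator — knocking noise ✗; engine temperature normal ✓; exhaust rich ✓; coolant loss ✗; visible smoke ✓
(C) cracked intake manifold — knocking noise ✓; engine temperature normal ✗; exhaust rich ✓; coolant loss ✓; visible smoke ✓
(D) seized caliper — does not account for engine temperature normal, exhaust rich, visible smoke
(E) worn timing belt — knocking noise ✓; engine temperature normal ✗; exhaust rich ✗; coolant loss ✗; visible smoke ✗
(F) clogged fuel injector — knocking noise ✓; engine temperature normal ✓; exhaust rich ✓; coolant loss ✗; visible smoke ✓
(G) slipping clutch — fails on exhaust rich (predicts exhaust lean, not exhaust rich)
Every candidate fails on at least one observation.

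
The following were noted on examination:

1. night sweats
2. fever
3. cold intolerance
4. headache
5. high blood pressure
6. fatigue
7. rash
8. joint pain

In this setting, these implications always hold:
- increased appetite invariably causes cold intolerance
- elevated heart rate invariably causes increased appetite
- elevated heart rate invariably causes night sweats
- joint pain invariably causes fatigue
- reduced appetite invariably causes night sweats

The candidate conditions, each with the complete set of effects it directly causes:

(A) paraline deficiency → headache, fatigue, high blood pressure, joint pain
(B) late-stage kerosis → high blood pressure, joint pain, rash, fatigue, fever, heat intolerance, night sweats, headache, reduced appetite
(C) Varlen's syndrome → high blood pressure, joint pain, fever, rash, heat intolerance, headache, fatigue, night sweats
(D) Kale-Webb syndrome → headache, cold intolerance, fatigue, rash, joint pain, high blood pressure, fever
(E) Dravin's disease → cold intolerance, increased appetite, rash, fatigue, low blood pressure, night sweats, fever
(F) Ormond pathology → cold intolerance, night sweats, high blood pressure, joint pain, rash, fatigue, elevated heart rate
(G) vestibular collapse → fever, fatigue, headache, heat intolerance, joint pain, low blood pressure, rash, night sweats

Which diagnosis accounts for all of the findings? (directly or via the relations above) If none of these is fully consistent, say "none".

none

Checking each candidate against the observations:
(A) paraline deficiency — night sweats ✗; fever ✗; cold intolerance ✗; headache ✓; high blood pressure ✓; fatigue ✓; rash ✗; joint pain ✓
(B) late-stage kerosis — night sweats ✓; fever ✓; cold intolerance ✗; headache ✓; high blood pressure ✓; fatigue ✓; rash ✓; joint pain ✓
(C) Varlen's syndrome — night sweats ✓; fever ✓; cold intolerance ✗; headache ✓; high blood pressure ✓; fatigue ✓; rash ✓; joint pain ✓
(D) Kale-Webb syndrome — does not account for night sweats
(E) Dravin's disease — night sweats ✓; fever ✓; cold intolerance ✓; headache ✗; high blood pressure ✗; fatigue ✓; rash ✓; joint pain ✗
(F) Ormond pathology — night sweats ✓; fever ✗; cold intolerance ✓; headache ✗; high blood pressure ✓; fatigue ✓; rash ✓; joint pain ✓
(G) vestibular collapse — fails on cold intolerance, high blood pressure (predicts heat intolerance, not cold intolerance; predicts low blood pressure, not high blood pressure)
Every candidate fails on at least one observation.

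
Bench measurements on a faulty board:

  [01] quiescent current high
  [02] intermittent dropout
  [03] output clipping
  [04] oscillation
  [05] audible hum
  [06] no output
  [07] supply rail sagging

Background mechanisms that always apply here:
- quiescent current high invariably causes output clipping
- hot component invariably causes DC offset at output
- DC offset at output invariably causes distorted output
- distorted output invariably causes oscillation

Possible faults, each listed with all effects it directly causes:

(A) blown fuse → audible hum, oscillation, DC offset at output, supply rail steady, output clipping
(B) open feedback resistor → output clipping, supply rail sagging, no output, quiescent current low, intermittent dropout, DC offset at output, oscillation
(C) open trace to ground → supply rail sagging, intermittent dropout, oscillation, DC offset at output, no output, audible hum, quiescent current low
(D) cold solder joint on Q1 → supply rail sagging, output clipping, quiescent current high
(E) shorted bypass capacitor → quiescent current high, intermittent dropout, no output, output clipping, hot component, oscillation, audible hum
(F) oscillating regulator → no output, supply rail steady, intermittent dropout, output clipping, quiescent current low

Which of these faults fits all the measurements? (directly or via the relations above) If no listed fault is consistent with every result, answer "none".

none

Per-candidate check:
(A) blown fuse — quiescent current high ✗; intermittent dropout ✗; output clipping ✓; oscillation ✓; audible hum ✓; no output ✗; supply rail sagging ✗
(B) open feedback resistor — quiescent current high ✗; intermittent dropout ✓; output clipping ✓; oscillation ✓; audible hum ✗; no output ✓; supply rail sagging ✓
(C) open trace to ground — fails on quiescent current high, output clipping (predicts quiescent current low, not quiescent current high)
(D) cold solder joint on Q1 — quiescent current high ✓; intermittent dropout ✗; output clipping ✓; oscillation ✗; audible hum ✗; no output ✗; supply rail sagging ✓
(E) shorted bypass capacitor — does not account for supply rail sagging
(F) oscillating regulator — fails on quiescent current high, oscillation, audible hum, supply rail sagging (predicts quiescent current low, not quiescent current high; predicts supply rail steady, not supply rail sagging)
No candidate is consistent with all observations.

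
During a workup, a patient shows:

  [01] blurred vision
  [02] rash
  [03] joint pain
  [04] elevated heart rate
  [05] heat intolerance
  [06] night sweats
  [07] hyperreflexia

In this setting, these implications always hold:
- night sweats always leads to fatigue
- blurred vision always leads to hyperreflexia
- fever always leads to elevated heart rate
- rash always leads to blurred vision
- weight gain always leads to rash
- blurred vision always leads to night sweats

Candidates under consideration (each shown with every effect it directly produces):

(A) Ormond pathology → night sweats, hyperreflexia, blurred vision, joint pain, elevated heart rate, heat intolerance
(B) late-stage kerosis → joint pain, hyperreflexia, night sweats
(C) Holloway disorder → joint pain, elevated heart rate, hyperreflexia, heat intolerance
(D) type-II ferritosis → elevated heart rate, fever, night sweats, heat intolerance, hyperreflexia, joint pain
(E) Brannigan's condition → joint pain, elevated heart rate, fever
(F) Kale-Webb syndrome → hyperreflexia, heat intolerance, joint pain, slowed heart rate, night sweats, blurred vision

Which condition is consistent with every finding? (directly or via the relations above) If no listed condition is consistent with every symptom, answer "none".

For each candidate, compare predicted effects to what was observed:
(A) Ormond pathology — does not account for rash
(B) late-stage kerosis — does not account for blurred vision, rash, elevated heart rate, heat intolerance
(C) Holloway disorder — does not account for blurred vision, rash, night sweats
(D) type-II ferritosis — blurred vision -; rash -; joint pain +; elevated heart rate +; heat intolerance +; night sweats +; hyperreflexia +
(E) Brannigan's condition — does not account for blurred vision, rash, heat intolerance, night sweats, hyperreflexia
(F) Kale-Webb syndrome — fails on rash, elevated heart rate (predicts slowed heart rate, not elevated heart rate)
No candidate is consistent with all observations.

none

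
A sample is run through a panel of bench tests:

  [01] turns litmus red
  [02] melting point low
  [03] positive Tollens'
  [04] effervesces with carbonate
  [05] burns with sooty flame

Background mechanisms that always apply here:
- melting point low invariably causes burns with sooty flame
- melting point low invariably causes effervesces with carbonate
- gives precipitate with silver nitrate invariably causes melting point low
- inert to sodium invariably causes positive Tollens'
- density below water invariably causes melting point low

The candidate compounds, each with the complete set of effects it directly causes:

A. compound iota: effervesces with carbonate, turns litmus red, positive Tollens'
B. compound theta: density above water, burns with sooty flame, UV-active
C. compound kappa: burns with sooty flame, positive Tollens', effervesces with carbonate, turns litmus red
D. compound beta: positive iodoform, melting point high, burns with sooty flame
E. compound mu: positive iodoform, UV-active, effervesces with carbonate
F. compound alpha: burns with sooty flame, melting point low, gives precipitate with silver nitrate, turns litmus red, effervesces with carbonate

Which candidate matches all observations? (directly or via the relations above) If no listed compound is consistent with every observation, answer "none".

Checking each candidate against the observations:
(A) compound iota — turns litmus red +; melting point low -; positive Tollens' +; effervesces with carbonate +; burns with sooty flame -
(B) compound theta — does not account for turns litmus red, melting point low, positive Tollens', effervesces with carbonate
(C) compound kappa — does not account for melting point low
(D) compound beta — fails on turns litmus red, melting point low, positive Tollens', effervesces with carbonate (predicts melting point high, not melting point low)
(E) compound mu — turns litmus red -; melting point low -; positive Tollens' -; effervesces with carbonate +; burns with sooty flame -
(F) compound alpha — does not account for positive Tollens'
No candidate is consistent with all observations.

none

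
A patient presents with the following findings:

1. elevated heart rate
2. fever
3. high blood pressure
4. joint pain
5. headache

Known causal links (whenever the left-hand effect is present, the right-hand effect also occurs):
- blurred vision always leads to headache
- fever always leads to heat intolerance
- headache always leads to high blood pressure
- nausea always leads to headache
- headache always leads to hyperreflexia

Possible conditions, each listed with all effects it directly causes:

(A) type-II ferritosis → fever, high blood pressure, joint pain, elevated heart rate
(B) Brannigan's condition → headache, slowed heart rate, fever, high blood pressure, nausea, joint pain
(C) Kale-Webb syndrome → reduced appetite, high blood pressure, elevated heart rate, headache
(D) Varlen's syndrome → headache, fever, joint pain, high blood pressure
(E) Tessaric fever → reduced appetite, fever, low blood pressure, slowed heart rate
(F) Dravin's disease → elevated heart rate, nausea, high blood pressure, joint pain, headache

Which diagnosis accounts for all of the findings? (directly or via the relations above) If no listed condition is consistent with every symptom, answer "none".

none

For each candidate, compare predicted effects to what was observed:
(A) type-II ferritosis — elevated heart rate +; fever +; high blood pressure +; joint pain +; headache -
(B) Brannigan's condition — elevated heart rate -; fever +; high blood pressure +; joint pain +; headache +
(C) Kale-Webb syndrome — does not account for fever, joint pain
(D) Varlen's syndrome — elevated heart rate -; fever +; high blood pressure +; joint pain +; headache +
(E) Tessaric fever — elevated heart rate -; fever +; high blood pressure -; joint pain -; headache -
(F) Dravin's disease — does not account for fever
Every candidate fails on at least one observation.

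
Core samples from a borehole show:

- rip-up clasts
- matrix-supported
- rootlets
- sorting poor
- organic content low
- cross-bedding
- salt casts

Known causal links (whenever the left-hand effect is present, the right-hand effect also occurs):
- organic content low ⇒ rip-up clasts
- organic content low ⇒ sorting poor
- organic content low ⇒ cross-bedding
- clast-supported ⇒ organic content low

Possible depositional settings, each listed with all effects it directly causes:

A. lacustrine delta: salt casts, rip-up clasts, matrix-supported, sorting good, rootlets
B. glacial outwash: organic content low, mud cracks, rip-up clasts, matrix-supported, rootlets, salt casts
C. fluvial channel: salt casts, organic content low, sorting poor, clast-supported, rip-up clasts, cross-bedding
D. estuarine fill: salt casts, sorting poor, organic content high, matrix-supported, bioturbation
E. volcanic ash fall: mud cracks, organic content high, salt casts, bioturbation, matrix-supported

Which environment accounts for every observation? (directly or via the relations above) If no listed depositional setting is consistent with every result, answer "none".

B

Per-candidate check:
(A) lacustrine delta — fails on sorting poor, organic content low, cross-bedding (predicts sorting good, not sorting poor)
(B) glacial outwash — accounts for every observation (sorting poor by organic content low → sorting poor)
(C) fluvial channel — fails on matrix-supported, rootlets (predicts clast-supported, not matrix-supported)
(D) estuarine fill — rip-up clasts ✗; matrix-supported ✓; rootlets ✗; sorting poor ✓; organic content low ✗; cross-bedding ✗; salt casts ✓
(E) volcanic ash fall — fails on rip-up clasts, rootlets, sorting poor, organic content low, cross-bedding (predicts organic content high, not organic content low)
(B) alone accounts for all the evidence.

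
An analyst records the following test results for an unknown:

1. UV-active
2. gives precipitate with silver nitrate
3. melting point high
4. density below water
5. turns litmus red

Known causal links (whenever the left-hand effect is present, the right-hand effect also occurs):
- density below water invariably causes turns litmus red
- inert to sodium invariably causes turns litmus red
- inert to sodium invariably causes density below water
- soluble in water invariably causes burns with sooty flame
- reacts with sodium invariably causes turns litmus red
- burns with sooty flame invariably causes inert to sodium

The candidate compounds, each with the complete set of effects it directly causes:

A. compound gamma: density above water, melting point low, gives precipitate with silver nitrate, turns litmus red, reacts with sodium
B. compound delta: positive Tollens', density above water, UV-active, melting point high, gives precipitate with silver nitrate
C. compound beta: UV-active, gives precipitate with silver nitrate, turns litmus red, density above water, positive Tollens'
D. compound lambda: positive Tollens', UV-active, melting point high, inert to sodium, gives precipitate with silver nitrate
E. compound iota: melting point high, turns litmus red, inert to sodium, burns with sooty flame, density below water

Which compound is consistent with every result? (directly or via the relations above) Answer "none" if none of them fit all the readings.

D

Checking each candidate against the observations:
(A) compound gamma — fails on UV-active, melting point high, density below water (predicts melting point low, not melting point high; predicts density above water, not density below water)
(B) compound delta — fails on density below water, turns litmus red (predicts density above water, not density below water)
(C) compound beta — fails on melting point high, density below water (predicts density above water, not density below water)
(D) compound lambda — accounts for every observation (density below water via inert to sodium → density below water)
(E) compound iota — UV-active NO; gives precipitate with silver nitrate NO; melting point high yes; density below water yes; turns litmus red yes
(D) alone accounts for all the evidence.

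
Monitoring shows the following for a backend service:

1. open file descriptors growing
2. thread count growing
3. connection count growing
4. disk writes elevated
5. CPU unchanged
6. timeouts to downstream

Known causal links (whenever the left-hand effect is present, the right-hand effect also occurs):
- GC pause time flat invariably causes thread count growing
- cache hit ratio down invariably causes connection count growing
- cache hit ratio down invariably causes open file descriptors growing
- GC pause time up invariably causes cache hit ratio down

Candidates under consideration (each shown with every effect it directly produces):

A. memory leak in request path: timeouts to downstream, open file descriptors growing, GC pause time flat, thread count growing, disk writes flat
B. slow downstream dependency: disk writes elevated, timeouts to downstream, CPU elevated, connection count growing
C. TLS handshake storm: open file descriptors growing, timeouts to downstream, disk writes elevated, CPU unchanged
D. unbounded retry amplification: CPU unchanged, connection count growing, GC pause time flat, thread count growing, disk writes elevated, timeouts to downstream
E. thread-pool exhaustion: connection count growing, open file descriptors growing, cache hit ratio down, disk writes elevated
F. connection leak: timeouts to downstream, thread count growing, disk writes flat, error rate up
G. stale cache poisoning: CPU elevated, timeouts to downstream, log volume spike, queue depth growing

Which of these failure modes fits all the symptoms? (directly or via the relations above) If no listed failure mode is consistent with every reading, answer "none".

none

Per-candidate check:
(A) memory leak in request path — fails on connection count growing, disk writes elevated, CPU unchanged (predicts disk writes flat, not disk writes elevated)
(B) slow downstream dependency — fails on open file descriptors growing, thread count growing, CPU unchanged (predicts CPU elevated, not CPU unchanged)
(C) TLS handshake storm — does not account for thread count growing, connection count growing
(D) unbounded retry amplification — open file descriptors growing -; thread count growing +; connection count growing +; disk writes elevated +; CPU unchanged +; timeouts to downstream +
(E) thread-pool exhaustion — does not account for thread count growing, CPU unchanged, timeouts to downstream
(F) connection leak — fails on open file descriptors growing, connection count growing, disk writes elevated, CPU unchanged (predicts disk writes flat, not disk writes elevated)
(G) stale cache poisoning — fails on open file descriptors growing, thread count growing, connection count growing, disk writes elevated, CPU unchanged (predicts CPU elevated, not CPU unchanged)
No candidate is consistent with all observations.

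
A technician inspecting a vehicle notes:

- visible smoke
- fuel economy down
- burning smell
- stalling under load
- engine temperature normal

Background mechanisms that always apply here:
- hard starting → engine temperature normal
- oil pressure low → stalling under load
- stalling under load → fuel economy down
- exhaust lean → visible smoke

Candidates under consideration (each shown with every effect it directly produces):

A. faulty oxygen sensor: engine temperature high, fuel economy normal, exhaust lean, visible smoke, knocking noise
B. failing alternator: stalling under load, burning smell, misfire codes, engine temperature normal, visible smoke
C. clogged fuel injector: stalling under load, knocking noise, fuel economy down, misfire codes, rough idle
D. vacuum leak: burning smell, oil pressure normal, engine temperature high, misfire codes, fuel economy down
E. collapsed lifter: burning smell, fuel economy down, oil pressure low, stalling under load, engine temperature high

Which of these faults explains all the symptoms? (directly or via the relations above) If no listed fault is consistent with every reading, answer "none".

B

For each candidate, compare predicted effects to what was observed:
(A) faulty oxygen sensor — visible smoke +; fuel economy down -; burning smell -; stalling under load -; engine temperature normal -
(B) failing alternator — accounts for every observation (fuel economy down through stalling under load → fuel economy down)
(C) clogged fuel injector — visible smoke -; fuel economy down +; burning smell -; stalling under load +; engine temperature normal -
(D) vacuum leak — fails on visible smoke, stalling under load, engine temperature normal (predicts engine temperature high, not engine temperature normal)
(E) collapsed lifter — fails on visible smoke, engine temperature normal (predicts engine temperature high, not engine temperature normal)
(B) is the only candidate with no mismatches.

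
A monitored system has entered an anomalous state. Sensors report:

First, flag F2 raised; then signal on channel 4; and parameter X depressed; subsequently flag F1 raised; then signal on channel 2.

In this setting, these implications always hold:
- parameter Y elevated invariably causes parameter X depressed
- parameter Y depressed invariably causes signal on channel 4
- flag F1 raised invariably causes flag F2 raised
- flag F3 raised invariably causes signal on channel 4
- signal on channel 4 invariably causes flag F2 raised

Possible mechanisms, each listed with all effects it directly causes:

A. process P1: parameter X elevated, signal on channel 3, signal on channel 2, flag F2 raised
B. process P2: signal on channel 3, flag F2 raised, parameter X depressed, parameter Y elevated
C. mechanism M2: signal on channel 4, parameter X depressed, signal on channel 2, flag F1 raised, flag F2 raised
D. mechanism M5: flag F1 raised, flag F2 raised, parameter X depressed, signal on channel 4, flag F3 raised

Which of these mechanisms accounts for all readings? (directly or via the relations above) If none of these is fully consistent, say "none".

C

Per-candidate check:
(A) process P1 — fails on signal on channel 4, parameter X depressed, flag F1 raised (predicts parameter X elevated, not parameter X depressed)
(B) process P2 — flag F2 raised +; signal on channel 4 -; parameter X depressed +; flag F1 raised -; signal on channel 2 -
(C) mechanism M2 — accounts for every observation
(D) mechanism M5 — flag F2 raised +; signal on channel 4 +; parameter X depressed +; flag F1 raised +; signal on channel 2 -
(C) alone accounts for all the evidence.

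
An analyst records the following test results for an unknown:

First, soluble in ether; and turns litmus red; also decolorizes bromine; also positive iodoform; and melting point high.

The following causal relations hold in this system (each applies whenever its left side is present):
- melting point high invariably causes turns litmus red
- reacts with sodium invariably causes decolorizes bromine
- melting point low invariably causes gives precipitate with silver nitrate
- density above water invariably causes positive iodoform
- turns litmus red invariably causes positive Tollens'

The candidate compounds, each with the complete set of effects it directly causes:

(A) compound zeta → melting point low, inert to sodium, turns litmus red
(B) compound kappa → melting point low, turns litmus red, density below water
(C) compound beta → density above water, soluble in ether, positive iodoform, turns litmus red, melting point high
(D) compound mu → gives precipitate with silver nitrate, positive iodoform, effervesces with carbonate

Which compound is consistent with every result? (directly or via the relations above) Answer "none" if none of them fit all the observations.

none

For each candidate, compare predicted effects to what was observed:
(A) compound zeta — fails on soluble in ether, decolorizes bromine, positive iodoform, melting point high (predicts melting point low, not melting point high)
(B) compound kappa — fails on soluble in ether, decolorizes bromine, positive iodoform, melting point high (predicts melting point low, not melting point high)
(C) compound beta — soluble in ether match; turns litmus red match; decolorizes bromine miss; positive iodoform match; melting point high match
(D) compound mu — soluble in ether miss; turns litmus red miss; decolorizes bromine miss; positive iodoform match; melting point high miss
None of the listed candidates fits everything.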